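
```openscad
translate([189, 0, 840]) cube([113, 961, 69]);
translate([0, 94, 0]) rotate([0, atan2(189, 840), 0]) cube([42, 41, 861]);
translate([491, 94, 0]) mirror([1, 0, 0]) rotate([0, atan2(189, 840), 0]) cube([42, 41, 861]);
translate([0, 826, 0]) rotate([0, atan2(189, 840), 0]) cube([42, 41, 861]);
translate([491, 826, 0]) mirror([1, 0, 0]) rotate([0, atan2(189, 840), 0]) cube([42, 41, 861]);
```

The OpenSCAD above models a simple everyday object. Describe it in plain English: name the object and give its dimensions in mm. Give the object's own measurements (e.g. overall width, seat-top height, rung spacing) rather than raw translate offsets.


A sawhorse. A 113×961×69 mm beam (x, y, z) sits on two A-frame leg pairs. Each pair is two raked legs of 42×41 mm section (41 mm along y) splaying symmetrically in x. Each leg rises 840 mm vertically over 189 mm of horizontal reach and is 861 mm long along its own axis. Every leg's outer bottom edge rests on the floor and its outer top edge meets a bottom edge of the beam — the left legs (tilting toward +x) meet the beam's −x bottom edge, the right legs (their mirror images, tilting toward −x) meet its +x bottom edge — so the leg tops tuck under the beam, the beam's underside is 840 mm above the floor, and the feet are 491 mm apart outside-to-outside with the beam centred between them. The two leg pairs are set in 94 mm from either end of the beam.


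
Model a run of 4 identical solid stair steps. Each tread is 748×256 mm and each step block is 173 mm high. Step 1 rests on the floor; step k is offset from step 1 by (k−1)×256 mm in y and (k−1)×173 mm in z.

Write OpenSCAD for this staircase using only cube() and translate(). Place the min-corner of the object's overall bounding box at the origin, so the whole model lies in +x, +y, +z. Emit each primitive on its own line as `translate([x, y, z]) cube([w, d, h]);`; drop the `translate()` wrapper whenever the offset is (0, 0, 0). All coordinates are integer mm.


cube([748, 256, 173]);
translate([0, 256, 173]) cube([748, 256, 173]);
translate([0, 512, 346]) cube([748, 256, 173]);
translate([0, 768, 519]) cube([748, 256, 173]);


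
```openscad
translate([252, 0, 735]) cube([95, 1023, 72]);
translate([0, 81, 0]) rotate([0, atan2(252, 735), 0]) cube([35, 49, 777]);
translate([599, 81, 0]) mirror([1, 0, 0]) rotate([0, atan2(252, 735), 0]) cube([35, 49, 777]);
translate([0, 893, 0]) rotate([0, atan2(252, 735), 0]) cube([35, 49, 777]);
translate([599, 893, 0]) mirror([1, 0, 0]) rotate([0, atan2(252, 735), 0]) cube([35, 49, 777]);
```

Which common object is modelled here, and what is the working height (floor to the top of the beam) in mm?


A sawhorse. The overall height is 807 mm.

A beam across two mirrored pairs of raked legs — a sawhorse. The beam's underside is at z = 735 (matching the legs' vertical rise in atan2(252, 735)) and the beam is 72 mm tall, so its top is at 735 + 72 = 807 mm. The raked legs top out at the beam's underside, so that is the highest point.


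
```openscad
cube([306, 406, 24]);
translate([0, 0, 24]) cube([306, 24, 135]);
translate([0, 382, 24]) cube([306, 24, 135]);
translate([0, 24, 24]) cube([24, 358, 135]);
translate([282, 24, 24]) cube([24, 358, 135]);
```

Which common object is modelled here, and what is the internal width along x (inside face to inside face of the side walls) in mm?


An open box. The internal width is 258 mm.

A 306×406 base slab with four walls standing on it — an open box. The base is 306 mm wide and the walls are 24 mm thick, so the internal width is 306 − 2 × 24 = 258 mm.


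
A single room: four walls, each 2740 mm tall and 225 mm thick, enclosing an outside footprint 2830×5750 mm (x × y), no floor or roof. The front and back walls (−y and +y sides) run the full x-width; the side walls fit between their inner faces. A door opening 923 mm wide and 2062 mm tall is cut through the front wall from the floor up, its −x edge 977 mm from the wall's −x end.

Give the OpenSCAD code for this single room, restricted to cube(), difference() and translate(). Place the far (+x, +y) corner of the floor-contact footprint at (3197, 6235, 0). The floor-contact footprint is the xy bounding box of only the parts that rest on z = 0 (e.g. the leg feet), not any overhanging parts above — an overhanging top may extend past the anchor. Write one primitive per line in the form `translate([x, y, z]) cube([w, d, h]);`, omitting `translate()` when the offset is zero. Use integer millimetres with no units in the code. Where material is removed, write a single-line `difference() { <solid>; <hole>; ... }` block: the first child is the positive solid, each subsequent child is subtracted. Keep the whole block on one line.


difference() { translate([367, 485, 0]) cube([2830, 225, 2740]); translate([1344, 485, 0]) cube([923, 225, 2062]); }
translate([367, 6010, 0]) cube([2830, 225, 2740]);
translate([367, 710, 0]) cube([225, 5300, 2740]);
translate([2972, 710, 0]) cube([225, 5300, 2740]);


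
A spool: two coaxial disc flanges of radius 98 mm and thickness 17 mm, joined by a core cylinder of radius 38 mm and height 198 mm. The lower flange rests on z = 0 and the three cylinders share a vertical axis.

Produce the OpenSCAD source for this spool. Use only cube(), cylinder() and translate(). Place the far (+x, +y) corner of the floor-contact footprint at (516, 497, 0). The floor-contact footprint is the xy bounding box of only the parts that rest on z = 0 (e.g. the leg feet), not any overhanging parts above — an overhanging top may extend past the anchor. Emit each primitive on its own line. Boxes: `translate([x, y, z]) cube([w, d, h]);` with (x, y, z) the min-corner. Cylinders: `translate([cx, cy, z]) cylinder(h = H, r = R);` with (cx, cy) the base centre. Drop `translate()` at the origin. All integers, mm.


translate([418, 399, 0]) cylinder(h = 17, r = 98);
translate([418, 399, 17]) cylinder(h = 198, r = 38);
translate([418, 399, 215]) cylinder(h = 17, r = 98);


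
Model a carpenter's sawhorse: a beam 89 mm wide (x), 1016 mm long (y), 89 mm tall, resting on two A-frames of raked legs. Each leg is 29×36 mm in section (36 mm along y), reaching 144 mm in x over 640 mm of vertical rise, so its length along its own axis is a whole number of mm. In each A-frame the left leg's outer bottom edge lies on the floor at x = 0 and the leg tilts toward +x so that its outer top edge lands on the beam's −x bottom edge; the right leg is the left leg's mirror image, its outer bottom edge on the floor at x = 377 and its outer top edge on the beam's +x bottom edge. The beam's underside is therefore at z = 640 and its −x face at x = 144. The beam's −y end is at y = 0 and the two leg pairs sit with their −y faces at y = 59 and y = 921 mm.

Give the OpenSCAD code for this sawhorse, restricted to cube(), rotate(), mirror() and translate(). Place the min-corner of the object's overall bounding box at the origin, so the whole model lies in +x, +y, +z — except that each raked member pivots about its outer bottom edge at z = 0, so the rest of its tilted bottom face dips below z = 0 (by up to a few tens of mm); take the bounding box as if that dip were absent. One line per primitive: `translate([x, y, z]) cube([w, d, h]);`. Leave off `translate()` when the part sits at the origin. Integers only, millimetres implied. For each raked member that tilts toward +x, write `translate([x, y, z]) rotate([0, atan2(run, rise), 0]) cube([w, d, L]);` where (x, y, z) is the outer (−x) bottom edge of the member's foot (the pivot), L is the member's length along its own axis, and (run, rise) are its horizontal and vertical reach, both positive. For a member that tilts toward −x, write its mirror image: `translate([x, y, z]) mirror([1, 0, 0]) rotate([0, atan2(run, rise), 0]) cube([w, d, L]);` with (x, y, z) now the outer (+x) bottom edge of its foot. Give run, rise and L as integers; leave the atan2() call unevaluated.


translate([144, 0, 640]) cube([89, 1016, 89]);
translate([0, 59, 0]) rotate([0, atan2(144, 640), 0]) cube([29, 36, 656]);
translate([377, 59, 0]) mirror([1, 0, 0]) rotate([0, atan2(144, 640), 0]) cube([29, 36, 656]);
translate([0, 921, 0]) rotate([0, atan2(144, 640), 0]) cube([29, 36, 656]);
translate([377, 921, 0]) mirror([1, 0, 0]) rotate([0, atan2(144, 640), 0]) cube([29, 36, 656]);


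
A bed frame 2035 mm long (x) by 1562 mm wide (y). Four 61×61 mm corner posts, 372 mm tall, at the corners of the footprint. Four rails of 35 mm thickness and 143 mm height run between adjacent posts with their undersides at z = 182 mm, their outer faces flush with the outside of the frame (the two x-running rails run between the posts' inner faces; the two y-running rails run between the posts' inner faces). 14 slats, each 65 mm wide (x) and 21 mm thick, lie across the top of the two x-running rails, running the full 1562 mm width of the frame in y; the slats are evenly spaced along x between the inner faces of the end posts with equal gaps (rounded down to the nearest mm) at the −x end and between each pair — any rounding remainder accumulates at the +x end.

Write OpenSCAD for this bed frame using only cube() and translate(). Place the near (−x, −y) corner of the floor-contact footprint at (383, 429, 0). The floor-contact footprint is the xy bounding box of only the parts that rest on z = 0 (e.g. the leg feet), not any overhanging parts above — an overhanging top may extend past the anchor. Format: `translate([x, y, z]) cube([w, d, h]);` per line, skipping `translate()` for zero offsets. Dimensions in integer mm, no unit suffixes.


translate([383, 429, 0]) cube([61, 61, 372]);
translate([383, 1930, 0]) cube([61, 61, 372]);
translate([2357, 429, 0]) cube([61, 61, 372]);
translate([2357, 1930, 0]) cube([61, 61, 372]);
translate([444, 429, 182]) cube([1913, 35, 143]);
translate([444, 1956, 182]) cube([1913, 35, 143]);
translate([383, 490, 182]) cube([35, 1440, 143]);
translate([2383, 490, 182]) cube([35, 1440, 143]);
translate([510, 429, 325]) cube([65, 1562, 21]);
translate([641, 429, 325]) cube([65, 1562, 21]);
translate([772, 429, 325]) cube([65, 1562, 21]);
translate([903, 429, 325]) cube([65, 1562, 21]);
translate([1034, 429, 325]) cube([65, 1562, 21]);
translate([1165, 429, 325]) cube([65, 1562, 21]);
translate([1296, 429, 325]) cube([65, 1562, 21]);
translate([1427, 429, 325]) cube([65, 1562, 21]);
translate([1558, 429, 325]) cube([65, 1562, 21]);
translate([1689, 429, 325]) cube([65, 1562, 21]);
translate([1820, 429, 325]) cube([65, 1562, 21]);
translate([1951, 429, 325]) cube([65, 1562, 21]);
translate([2082, 429, 325]) cube([65, 1562, 21]);
translate([2213, 429, 325]) cube([65, 1562, 21]);


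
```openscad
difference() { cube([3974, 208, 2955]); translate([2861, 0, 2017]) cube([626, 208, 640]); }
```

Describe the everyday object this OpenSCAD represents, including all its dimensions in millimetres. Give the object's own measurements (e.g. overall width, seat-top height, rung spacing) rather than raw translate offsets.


A wall 3974 mm long (x), 208 mm thick (y), 2955 mm tall, with a rectangular window opening cut through it. The opening is 626 mm wide and 640 mm tall; its sill is at z = 2017 mm and its near (−x) edge is 2861 mm from the wall's −x end. The opening passes through the full wall thickness.


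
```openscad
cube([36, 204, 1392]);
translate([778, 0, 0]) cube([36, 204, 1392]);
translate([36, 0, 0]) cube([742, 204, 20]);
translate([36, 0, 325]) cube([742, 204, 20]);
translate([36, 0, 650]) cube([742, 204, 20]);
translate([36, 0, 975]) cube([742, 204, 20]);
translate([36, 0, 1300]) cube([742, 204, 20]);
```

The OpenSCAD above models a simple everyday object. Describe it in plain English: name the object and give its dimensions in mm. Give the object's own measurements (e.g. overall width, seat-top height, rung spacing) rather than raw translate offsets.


An open bookshelf. Two side panels, each 36 mm thick, 204 mm deep and 1392 mm tall, stand 814 mm apart (outside-to-outside). Between them sit 5 shelves, each 20 mm thick and 204 mm deep, spanning the full gap between the sides. The bottom shelf rests on the floor (its underside at z = 0) and the clear gap between one shelf's top and the next shelf's underside is 305 mm.


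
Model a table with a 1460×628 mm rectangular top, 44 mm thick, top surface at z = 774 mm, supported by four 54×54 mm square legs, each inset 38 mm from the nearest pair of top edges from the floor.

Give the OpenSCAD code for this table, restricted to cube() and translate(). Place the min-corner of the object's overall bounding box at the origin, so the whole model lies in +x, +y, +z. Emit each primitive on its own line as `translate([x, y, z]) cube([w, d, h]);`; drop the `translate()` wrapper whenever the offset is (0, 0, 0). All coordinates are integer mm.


translate([0, 0, 730]) cube([1460, 628, 44]);
translate([38, 38, 0]) cube([54, 54, 730]);
translate([1368, 38, 0]) cube([54, 54, 730]);
translate([38, 536, 0]) cube([54, 54, 730]);
translate([1368, 536, 0]) cube([54, 54, 730]);


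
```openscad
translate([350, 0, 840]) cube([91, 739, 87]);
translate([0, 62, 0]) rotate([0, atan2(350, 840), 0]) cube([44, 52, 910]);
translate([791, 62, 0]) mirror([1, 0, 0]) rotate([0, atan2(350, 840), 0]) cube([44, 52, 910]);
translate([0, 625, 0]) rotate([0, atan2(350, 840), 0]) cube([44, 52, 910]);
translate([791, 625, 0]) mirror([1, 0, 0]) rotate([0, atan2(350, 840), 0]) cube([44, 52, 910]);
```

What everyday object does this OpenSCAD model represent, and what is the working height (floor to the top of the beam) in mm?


A sawhorse. The overall height is 927 mm.

A beam across two mirrored pairs of raked legs — a sawhorse. The beam's underside is at z = 840 (matching the legs' vertical rise in atan2(350, 840)) and the beam is 87 mm tall, so its top is at 840 + 87 = 927 mm. The raked legs top out at the beam's underside, so that is the highest point.


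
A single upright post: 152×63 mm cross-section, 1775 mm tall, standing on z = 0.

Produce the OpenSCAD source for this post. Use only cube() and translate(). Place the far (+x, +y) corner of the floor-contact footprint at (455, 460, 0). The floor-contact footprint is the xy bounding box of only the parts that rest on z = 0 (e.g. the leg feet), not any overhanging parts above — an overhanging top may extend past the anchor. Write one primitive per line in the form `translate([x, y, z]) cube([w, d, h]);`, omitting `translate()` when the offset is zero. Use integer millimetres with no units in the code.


translate([303, 397, 0]) cube([152, 63, 1775]);


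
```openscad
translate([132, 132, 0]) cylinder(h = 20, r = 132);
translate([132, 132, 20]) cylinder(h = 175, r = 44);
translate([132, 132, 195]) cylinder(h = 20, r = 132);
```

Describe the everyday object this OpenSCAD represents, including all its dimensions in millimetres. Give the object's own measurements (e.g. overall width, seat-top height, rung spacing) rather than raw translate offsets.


A spool: two coaxial disc flanges of radius 132 mm and thickness 20 mm, joined by a core cylinder of radius 44 mm and height 175 mm. The lower flange rests on z = 0 and the three cylinders share a vertical axis.


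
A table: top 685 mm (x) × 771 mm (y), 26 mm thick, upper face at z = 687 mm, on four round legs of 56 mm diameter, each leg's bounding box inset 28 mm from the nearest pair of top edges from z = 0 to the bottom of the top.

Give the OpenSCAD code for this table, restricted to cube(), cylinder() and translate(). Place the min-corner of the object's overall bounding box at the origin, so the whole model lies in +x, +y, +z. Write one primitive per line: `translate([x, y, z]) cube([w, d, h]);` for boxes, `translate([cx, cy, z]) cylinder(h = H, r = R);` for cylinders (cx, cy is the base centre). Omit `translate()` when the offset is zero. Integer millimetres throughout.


translate([0, 0, 661]) cube([685, 771, 26]);
translate([56, 56, 0]) cylinder(h = 661, r = 28);
translate([629, 56, 0]) cylinder(h = 661, r = 28);
translate([56, 715, 0]) cylinder(h = 661, r = 28);
translate([629, 715, 0]) cylinder(h = 661, r = 28);


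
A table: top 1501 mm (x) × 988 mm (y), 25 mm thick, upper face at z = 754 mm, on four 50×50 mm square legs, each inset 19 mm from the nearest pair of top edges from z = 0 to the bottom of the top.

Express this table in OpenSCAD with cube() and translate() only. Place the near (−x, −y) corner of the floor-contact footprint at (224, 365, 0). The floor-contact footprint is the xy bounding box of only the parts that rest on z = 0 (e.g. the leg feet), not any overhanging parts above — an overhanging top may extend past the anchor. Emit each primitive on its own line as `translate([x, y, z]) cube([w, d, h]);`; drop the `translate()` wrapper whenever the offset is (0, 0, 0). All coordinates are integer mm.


translate([205, 346, 729]) cube([1501, 988, 25]);
translate([224, 365, 0]) cube([50, 50, 729]);
translate([1637, 365, 0]) cube([50, 50, 729]);
translate([224, 1265, 0]) cube([50, 50, 729]);
translate([1637, 1265, 0]) cube([50, 50, 729]);


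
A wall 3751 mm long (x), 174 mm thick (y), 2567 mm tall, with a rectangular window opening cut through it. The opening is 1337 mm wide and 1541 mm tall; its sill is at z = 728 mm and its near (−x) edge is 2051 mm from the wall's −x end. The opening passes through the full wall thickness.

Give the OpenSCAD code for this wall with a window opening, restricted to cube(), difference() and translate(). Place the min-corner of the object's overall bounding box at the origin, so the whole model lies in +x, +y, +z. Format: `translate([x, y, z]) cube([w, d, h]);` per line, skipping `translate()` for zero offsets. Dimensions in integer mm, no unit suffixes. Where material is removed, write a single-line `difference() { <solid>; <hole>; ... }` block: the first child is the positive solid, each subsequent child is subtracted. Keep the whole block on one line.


difference() { cube([3751, 174, 2567]); translate([2051, 0, 728]) cube([1337, 174, 1541]); }


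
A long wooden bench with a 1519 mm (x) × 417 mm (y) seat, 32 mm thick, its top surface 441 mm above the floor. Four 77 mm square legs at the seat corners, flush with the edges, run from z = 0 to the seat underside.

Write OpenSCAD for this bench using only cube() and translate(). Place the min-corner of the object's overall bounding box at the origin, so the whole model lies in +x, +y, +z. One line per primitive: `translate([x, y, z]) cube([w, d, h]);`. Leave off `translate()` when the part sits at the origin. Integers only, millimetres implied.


translate([0, 0, 409]) cube([1519, 417, 32]);
cube([77, 77, 409]);
translate([0, 340, 0]) cube([77, 77, 409]);
translate([1442, 0, 0]) cube([77, 77, 409]);
translate([1442, 340, 0]) cube([77, 77, 409]);


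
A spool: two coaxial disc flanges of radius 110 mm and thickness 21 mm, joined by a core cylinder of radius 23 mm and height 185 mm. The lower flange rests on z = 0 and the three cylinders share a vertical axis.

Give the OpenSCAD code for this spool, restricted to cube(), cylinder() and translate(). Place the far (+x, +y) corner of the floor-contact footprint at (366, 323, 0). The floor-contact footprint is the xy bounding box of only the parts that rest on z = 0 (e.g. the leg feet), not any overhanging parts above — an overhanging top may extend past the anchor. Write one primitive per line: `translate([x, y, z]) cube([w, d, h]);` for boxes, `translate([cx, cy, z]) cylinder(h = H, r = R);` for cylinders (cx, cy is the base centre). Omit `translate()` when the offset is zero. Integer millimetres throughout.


translate([256, 213, 0]) cylinder(h = 21, r = 110);
translate([256, 213, 21]) cylinder(h = 185, r = 23);
translate([256, 213, 206]) cylinder(h = 21, r = 110);


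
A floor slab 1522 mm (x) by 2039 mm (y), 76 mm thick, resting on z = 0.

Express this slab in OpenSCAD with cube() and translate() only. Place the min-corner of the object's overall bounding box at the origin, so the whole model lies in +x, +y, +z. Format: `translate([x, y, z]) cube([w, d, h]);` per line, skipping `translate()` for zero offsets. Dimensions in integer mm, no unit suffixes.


cube([1522, 2039, 76]);


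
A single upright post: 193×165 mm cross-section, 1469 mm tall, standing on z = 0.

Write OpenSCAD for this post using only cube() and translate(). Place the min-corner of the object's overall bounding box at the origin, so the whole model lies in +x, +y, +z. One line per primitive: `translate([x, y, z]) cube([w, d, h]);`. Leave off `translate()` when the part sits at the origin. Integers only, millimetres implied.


cube([193, 165, 1469]);


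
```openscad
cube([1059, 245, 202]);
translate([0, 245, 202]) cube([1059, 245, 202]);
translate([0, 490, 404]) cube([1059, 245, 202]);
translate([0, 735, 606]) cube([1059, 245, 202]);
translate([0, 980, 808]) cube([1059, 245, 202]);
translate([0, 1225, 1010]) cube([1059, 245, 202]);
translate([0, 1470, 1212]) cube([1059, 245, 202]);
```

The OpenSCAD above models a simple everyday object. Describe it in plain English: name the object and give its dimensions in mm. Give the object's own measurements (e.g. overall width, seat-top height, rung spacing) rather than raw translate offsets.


A straight staircase of 7 solid steps. Each step is 1059 mm wide (x), 245 mm deep (y, the going) and 202 mm tall (the rise). The first step rests on the floor; each subsequent step sits one going further in +y and one rise higher in +z, directly behind and above the previous step with no overlap.


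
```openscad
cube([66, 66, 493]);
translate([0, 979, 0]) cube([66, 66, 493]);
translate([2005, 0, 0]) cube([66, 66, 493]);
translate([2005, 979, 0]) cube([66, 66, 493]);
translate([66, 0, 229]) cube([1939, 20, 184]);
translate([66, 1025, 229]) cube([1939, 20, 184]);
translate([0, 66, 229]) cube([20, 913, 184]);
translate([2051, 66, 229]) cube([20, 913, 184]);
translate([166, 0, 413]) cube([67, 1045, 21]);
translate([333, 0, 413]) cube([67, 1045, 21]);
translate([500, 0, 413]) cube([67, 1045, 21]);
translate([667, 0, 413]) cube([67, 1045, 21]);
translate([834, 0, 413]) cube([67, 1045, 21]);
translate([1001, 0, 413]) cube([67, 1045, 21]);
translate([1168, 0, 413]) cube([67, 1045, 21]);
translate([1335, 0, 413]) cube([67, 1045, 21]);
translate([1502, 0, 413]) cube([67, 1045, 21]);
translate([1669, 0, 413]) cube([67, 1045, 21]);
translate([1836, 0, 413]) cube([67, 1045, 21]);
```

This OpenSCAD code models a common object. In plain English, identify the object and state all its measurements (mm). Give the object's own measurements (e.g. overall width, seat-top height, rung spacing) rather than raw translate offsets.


A bed frame 2071 mm long (x) by 1045 mm wide (y). Four 66×66 mm corner posts, 493 mm tall, at the corners of the footprint. Four rails of 20 mm thickness and 184 mm height run between adjacent posts with their undersides at z = 229 mm, their outer faces flush with the outside of the frame (the two x-running rails run between the posts' inner faces; the two y-running rails run between the posts' inner faces). 11 slats, each 67 mm wide (x) and 21 mm thick, lie across the top of the two x-running rails, running the full 1045 mm width of the frame in y; along x they sit between the end posts with a 100 mm gap after the −x posts and between neighbouring slats, leaving 102 mm before the +x posts.


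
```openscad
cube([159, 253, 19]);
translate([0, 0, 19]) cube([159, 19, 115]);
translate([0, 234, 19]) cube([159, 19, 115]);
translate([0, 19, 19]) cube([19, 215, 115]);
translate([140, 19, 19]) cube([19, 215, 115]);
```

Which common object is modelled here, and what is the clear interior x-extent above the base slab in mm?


An open box. The internal width is 121 mm.

A 159×253 base slab with four walls standing on it — an open box. The base is 159 mm wide and the walls are 19 mm thick, so the internal width is 159 − 2 × 19 = 121 mm.


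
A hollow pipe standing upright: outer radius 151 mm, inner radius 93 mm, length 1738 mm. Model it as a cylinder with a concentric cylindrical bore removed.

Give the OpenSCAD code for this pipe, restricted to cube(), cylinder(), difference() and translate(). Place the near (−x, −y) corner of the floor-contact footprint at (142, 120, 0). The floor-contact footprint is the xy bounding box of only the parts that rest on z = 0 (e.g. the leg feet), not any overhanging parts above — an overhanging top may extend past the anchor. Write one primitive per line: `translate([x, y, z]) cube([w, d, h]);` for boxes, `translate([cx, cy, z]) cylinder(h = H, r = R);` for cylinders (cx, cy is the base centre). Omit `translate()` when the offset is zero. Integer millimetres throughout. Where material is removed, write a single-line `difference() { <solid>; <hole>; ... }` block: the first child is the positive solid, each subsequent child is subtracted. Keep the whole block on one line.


difference() { translate([293, 271, 0]) cylinder(h = 1738, r = 151); translate([293, 271, 0]) cylinder(h = 1738, r = 93); }


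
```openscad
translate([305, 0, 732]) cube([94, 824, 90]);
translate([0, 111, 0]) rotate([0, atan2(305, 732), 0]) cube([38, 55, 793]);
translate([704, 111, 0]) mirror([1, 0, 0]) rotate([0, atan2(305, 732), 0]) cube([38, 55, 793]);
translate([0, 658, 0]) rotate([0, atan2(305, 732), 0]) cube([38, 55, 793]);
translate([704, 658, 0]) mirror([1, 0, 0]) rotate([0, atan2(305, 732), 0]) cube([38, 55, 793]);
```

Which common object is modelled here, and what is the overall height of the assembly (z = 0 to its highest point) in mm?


A sawhorse. The overall height is 822 mm.

A beam across two mirrored pairs of raked legs — a sawhorse. The beam's underside is at z = 732 (matching the legs' vertical rise in atan2(305, 732)) and the beam is 90 mm tall, so its top is at 732 + 90 = 822 mm. The raked legs top out at the beam's underside, so that is the highest point.


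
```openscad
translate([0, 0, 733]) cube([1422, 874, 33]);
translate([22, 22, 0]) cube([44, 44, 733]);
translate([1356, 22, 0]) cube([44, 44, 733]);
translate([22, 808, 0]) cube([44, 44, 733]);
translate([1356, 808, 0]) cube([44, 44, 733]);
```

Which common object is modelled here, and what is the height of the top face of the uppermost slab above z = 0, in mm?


A table. The table height is 766 mm.

A 1422×874×33 slab sits at z = 733 on four 44 mm square posts — a table. The top surface is at 733 + 33 = 766 mm.


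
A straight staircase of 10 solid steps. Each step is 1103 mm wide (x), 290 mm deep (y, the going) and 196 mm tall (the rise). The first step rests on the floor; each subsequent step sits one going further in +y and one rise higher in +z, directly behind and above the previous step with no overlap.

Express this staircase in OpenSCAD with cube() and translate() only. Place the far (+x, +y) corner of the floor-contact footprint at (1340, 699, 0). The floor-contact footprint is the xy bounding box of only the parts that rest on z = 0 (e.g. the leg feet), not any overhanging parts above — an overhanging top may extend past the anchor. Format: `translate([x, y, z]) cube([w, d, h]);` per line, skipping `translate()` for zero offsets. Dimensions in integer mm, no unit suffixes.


translate([237, 409, 0]) cube([1103, 290, 196]);
translate([237, 699, 196]) cube([1103, 290, 196]);
translate([237, 989, 392]) cube([1103, 290, 196]);
translate([237, 1279, 588]) cube([1103, 290, 196]);
translate([237, 1569, 784]) cube([1103, 290, 196]);
translate([237, 1859, 980]) cube([1103, 290, 196]);
translate([237, 2149, 1176]) cube([1103, 290, 196]);
translate([237, 2439, 1372]) cube([1103, 290, 196]);
translate([237, 2729, 1568]) cube([1103, 290, 196]);
translate([237, 3019, 1764]) cube([1103, 290, 196]);


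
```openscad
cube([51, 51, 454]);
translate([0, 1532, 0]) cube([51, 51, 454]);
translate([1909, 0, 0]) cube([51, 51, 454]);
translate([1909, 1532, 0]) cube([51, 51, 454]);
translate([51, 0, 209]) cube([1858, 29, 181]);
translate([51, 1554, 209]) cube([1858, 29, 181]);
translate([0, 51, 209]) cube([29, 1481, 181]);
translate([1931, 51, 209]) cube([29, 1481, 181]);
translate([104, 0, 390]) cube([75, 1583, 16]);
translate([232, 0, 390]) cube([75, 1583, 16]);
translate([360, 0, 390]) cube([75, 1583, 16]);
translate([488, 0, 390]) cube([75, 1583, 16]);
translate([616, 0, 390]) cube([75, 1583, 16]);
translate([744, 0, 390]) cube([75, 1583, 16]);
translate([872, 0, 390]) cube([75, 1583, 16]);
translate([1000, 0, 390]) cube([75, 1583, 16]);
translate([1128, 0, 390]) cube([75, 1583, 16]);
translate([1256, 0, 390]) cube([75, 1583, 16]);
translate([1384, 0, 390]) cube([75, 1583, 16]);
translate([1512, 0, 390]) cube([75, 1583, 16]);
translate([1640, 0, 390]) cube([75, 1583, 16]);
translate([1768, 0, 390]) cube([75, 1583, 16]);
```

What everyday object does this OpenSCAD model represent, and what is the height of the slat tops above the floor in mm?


A bed frame. The slat-top height is 406 mm.

Four posts, four rails, and a row of slats — a bed frame. Slats sit on the rails at z = 209 + 181 = 390; with slat thickness 16, the top is 406 mm.


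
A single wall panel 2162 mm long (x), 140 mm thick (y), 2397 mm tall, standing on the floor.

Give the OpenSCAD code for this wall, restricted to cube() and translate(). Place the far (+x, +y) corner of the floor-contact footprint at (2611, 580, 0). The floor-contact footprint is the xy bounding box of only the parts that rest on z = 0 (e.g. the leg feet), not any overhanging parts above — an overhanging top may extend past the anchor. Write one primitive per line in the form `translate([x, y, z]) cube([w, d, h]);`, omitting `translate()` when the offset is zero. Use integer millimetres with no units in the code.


translate([449, 440, 0]) cube([2162, 140, 2397]);


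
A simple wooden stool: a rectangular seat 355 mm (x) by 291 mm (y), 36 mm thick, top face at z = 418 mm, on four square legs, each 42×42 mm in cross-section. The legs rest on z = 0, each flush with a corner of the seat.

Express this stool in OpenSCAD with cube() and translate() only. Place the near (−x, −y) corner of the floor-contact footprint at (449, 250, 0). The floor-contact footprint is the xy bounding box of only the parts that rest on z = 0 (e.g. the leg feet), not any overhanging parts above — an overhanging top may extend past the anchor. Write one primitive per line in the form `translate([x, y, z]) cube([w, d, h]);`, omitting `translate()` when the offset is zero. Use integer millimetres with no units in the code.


// leg_h = 418 - 36 = 382
translate([449, 250, 382]) cube([355, 291, 36]);
translate([449, 250, 0]) cube([42, 42, 382]);
translate([762, 250, 0]) cube([42, 42, 382]);
translate([449, 499, 0]) cube([42, 42, 382]);
translate([762, 499, 0]) cube([42, 42, 382]);


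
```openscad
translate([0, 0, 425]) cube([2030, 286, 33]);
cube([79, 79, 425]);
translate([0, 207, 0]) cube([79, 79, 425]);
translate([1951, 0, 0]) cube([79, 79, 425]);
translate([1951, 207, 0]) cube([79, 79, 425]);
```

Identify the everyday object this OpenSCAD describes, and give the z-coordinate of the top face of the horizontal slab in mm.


A bench. The seat-top height is 458 mm.

A long slab on four corner posts — a bench. The slab sits at z = 425 with thickness 33, so the top is 425 + 33 = 458 mm.


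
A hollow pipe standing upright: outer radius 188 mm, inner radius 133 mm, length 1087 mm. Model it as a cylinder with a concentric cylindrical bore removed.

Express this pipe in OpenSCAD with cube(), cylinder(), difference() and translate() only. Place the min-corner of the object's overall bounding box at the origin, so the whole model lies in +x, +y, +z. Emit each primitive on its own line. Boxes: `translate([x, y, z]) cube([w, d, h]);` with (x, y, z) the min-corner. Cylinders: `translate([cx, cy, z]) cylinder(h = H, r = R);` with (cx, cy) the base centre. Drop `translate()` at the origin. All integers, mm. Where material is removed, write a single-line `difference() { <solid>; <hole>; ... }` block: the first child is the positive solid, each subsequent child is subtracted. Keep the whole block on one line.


difference() { translate([188, 188, 0]) cylinder(h = 1087, r = 188); translate([188, 188, 0]) cylinder(h = 1087, r = 133); }


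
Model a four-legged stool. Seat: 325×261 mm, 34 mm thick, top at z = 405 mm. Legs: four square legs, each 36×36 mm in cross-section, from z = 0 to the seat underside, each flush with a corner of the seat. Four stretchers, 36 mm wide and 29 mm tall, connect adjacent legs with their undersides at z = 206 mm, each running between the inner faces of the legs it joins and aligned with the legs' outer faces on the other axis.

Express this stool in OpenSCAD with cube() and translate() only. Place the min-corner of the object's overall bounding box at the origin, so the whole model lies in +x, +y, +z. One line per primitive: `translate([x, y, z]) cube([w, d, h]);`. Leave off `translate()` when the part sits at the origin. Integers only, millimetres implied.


translate([0, 0, 371]) cube([325, 261, 34]);
cube([36, 36, 371]);
translate([289, 0, 0]) cube([36, 36, 371]);
translate([0, 225, 0]) cube([36, 36, 371]);
translate([289, 225, 0]) cube([36, 36, 371]);
translate([36, 0, 206]) cube([253, 36, 29]);
translate([36, 225, 206]) cube([253, 36, 29]);
translate([0, 36, 206]) cube([36, 189, 29]);
translate([289, 36, 206]) cube([36, 189, 29]);


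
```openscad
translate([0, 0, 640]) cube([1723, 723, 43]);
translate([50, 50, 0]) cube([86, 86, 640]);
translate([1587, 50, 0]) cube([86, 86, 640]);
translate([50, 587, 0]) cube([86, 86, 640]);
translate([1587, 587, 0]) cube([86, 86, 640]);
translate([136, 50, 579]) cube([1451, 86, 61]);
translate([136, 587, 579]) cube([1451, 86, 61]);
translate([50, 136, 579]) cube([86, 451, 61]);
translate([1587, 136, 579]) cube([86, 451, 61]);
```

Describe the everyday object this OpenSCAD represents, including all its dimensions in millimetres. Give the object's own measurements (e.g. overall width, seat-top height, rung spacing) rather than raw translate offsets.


A table: top 1723 mm (x) × 723 mm (y), 43 mm thick, upper face at z = 683 mm, on four 86×86 mm square legs, each inset 50 mm from the nearest pair of top edges from z = 0 to the bottom of the top. Four apron rails, 86 mm thick and 61 mm tall, run between adjacent legs with their top edges flush with the underside of the top and their outer faces flush with the legs' outer faces.


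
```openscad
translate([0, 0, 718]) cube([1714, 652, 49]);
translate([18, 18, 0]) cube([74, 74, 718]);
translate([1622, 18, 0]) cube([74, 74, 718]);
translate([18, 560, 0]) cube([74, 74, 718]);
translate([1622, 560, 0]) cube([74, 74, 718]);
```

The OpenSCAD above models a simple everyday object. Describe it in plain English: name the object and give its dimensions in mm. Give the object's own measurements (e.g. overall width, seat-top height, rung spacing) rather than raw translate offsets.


A rectangular dining table. The top is 1714×652×49 mm with its upper surface at z = 767 mm. It stands on four 74×74 mm square legs, each inset 18 mm from the nearest pair of top edges, running from the floor to the underside of the top.


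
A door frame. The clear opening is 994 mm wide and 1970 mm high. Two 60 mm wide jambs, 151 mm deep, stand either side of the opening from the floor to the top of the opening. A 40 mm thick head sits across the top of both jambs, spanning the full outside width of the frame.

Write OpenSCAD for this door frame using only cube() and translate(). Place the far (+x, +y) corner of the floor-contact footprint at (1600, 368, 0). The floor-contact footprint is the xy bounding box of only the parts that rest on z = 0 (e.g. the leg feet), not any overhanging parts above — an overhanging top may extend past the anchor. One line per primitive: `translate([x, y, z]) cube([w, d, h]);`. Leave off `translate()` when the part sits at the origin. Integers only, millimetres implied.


translate([486, 217, 0]) cube([60, 151, 1970]);
translate([1540, 217, 0]) cube([60, 151, 1970]);
translate([486, 217, 1970]) cube([1114, 151, 40]);


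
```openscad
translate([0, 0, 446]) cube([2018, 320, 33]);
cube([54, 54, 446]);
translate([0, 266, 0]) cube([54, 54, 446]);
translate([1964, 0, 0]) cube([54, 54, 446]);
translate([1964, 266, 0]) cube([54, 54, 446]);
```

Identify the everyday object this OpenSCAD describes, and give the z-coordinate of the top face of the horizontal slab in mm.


A bench. The seat-top height is 479 mm.

A long slab on four corner posts — a bench. The slab sits at z = 446 with thickness 33, so the top is 446 + 33 = 479 mm.


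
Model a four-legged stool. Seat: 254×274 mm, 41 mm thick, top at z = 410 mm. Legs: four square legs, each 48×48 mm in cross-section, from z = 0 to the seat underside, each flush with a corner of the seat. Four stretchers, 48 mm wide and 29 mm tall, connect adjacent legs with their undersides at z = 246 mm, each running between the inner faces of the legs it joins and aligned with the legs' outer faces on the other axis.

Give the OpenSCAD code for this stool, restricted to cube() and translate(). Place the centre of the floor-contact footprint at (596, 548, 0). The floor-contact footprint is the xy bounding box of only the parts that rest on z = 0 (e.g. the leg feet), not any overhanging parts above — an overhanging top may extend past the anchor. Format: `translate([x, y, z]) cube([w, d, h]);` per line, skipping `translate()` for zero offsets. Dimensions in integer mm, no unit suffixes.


translate([469, 411, 369]) cube([254, 274, 41]);
translate([469, 411, 0]) cube([48, 48, 369]);
translate([675, 411, 0]) cube([48, 48, 369]);
translate([469, 637, 0]) cube([48, 48, 369]);
translate([675, 637, 0]) cube([48, 48, 369]);
translate([517, 411, 246]) cube([158, 48, 29]);
translate([517, 637, 246]) cube([158, 48, 29]);
translate([469, 459, 246]) cube([48, 178, 29]);
translate([675, 459, 246]) cube([48, 178, 29]);


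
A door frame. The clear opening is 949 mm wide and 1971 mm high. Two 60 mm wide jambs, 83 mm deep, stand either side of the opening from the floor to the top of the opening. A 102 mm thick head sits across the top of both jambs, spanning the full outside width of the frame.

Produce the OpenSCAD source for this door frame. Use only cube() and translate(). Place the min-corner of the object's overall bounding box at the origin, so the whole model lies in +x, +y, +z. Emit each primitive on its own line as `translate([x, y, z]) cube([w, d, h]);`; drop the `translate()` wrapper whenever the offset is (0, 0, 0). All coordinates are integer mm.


cube([60, 83, 1971]);
translate([1009, 0, 0]) cube([60, 83, 1971]);
translate([0, 0, 1971]) cube([1069, 83, 102]);


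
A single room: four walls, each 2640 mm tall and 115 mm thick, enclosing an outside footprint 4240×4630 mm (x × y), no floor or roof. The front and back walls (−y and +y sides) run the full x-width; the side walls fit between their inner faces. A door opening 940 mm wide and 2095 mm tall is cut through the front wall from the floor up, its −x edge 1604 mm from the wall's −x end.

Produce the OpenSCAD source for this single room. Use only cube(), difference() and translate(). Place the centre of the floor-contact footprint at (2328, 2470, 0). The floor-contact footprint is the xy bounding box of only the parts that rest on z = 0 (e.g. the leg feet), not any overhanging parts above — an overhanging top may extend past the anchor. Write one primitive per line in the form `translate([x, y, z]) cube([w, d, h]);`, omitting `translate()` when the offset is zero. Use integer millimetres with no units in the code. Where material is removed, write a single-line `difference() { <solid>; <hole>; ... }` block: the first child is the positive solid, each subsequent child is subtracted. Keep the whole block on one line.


difference() { translate([208, 155, 0]) cube([4240, 115, 2640]); translate([1812, 155, 0]) cube([940, 115, 2095]); }
translate([208, 4670, 0]) cube([4240, 115, 2640]);
translate([208, 270, 0]) cube([115, 4400, 2640]);
translate([4333, 270, 0]) cube([115, 4400, 2640]);


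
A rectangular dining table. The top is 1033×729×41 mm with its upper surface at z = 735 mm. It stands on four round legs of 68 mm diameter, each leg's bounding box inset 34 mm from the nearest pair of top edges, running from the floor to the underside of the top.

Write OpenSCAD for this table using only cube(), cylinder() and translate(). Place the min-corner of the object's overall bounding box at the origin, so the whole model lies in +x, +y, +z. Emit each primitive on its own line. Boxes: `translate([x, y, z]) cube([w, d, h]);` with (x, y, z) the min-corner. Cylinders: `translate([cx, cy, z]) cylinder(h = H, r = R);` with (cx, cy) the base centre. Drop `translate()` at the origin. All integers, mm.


translate([0, 0, 694]) cube([1033, 729, 41]);
translate([68, 68, 0]) cylinder(h = 694, r = 34);
translate([965, 68, 0]) cylinder(h = 694, r = 34);
translate([68, 661, 0]) cylinder(h = 694, r = 34);
translate([965, 661, 0]) cylinder(h = 694, r = 34);
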